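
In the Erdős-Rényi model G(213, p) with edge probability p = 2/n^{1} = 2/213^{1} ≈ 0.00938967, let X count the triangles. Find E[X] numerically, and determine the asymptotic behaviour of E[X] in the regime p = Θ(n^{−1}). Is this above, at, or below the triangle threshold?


Number of potential triangles: C(213, 3) = 1587986.
Each occurs with probability p³ ≈ (0.00938967)³ ≈ 8.27849092e-07.
By linearity: E[X] = C(213, 3)·p³ ≈ 1587986 · 8.27849092e-07 ≈ 1.314613.
Here α = 1, so p = 2/n is exactly at the triangle threshold p ~ 1/n. Asymptotically E[X] → c³/6 = 2³/6 = 4/3 ≈ 1.333333, a bounded constant. In this regime the triangle count is asymptotically Poisson(c³/6).

E[X] ≈ 1.314613; in regime p = Θ(1/n^{1}) E[X] stays bounded (at the triangle threshold p ~ 1/n).


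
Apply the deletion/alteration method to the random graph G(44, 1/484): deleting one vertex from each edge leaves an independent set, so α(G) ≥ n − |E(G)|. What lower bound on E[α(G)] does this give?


E[|E(G)|] = C(44, 2)·p = 946 · (1/484) = 43/22.
E[α(G)] ≥ n − E[|E(G)|] = 44 − 43/22 = 925/22.
Numerically: ≈ 42.045.
(This is only a lower bound; the true E[α(G)] may be larger.)

E[α(G)] ≥ 925/22 ≈ 42.045.


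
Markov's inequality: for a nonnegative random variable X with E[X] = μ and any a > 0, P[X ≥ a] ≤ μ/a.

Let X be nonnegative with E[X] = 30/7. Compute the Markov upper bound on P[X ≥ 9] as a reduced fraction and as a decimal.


μ = E[X] = 30/7, a = 9.
Markov: P[X ≥ 9] ≤ μ/a = (30/7)/9 = 10/21.
Numerically: ≈ 0.476190.
(Since a = 9 > μ = 4.285714, the bound 10/21 is < 1 and informative.)

P[X ≥ 9] ≤ 10/21 ≈ 0.476190.


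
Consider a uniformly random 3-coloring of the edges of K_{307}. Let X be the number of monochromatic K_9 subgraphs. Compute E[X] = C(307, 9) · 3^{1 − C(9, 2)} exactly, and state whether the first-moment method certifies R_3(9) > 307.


E[X] = C(307, 9) · 3^{1 − 36} = 59303278327292350 · 3^{−35} = 59303278327292350/50031545098999707.
As a reduced fraction: E[X] = 59303278327292350/50031545098999707 ≈ 1.18532.
Is E[X] < 1? NO.
Since E[X] ≥ 1, the first-moment bound is inconclusive at n = 307; it does NOT by itself certify R_3(9) > 307.

E[X] = 59303278327292350/50031545098999707 ≈ 1.18532; E[X] ≥ 1; first-moment method inconclusive here.


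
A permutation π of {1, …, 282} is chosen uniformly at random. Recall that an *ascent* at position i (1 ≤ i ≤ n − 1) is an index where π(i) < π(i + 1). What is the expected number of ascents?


Write X = Σ X_I over i = 1, …, 281, with X_I the indicator of one ascent.
There are 281 indicators.
For each fixed i, the pair (π(i), π(i+1)) is a uniformly random ordered pair of distinct values from {1, …, 282}; by symmetry P[π(i) < π(i+1)] = 1/2.
By linearity: E[X] = 281 · (1/2) = (282 − 1) · (1/2) = 281/2 ≈ 140.500000.

E[X] = 281/2 = 140.500000.


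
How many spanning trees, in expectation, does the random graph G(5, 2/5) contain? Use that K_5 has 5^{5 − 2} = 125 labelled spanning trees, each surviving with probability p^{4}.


K_5 has 5^{5 − 2} = 125 labelled spanning trees.
For each such spanning tree H, let X_H = 1 if all 4 edges of H are present in G. Then P[X_H = 1] = p^{4} = (2/5)^{4} = 16/625.
By linearity of expectation: E[X] = Σ_H E[X_H] = 125 · p^{4} = 125 · 16/625 = 16/5.
Numerically: E[X] ≈ 3.2.

E[X] = 125 · (2/5)^{4} = 16/5 ≈ 3.2.


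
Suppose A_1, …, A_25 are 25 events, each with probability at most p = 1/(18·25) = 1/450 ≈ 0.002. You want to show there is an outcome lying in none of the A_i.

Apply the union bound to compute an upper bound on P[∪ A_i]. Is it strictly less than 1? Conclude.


Union bound: P[∪_{i=1}^{25} A_i] ≤ Σ_i P[A_i] ≤ 25·p = 25·(1/450) = 1/18.
Numerically: 1/18 ≈ 0.056.
Is 1/18 < 1? YES.
Since P[∪ A_i] ≤ 1/18 < 1, the complement has P[∩ A_i^c] ≥ 1 − 1/18 = 17/18 > 0, so some outcome avoids every A_i.

25·p = 1/18 ≈ 0.056; existence CERTIFIED by the union bound.


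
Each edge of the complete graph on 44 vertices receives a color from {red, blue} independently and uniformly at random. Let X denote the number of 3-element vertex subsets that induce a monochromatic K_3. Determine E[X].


Let X = Σ_S X_S over the C(44, 3) = 13244 subsets S of size 3, where X_S = 1 if the K_3 on S is monochromatic.
For a fixed S, the K_3 on S has C(3, 2) = 3 edges. P[all 3 edges red] = (1/2)^3, and likewise for blue, so P[monochromatic] = 2·(1/2)^3 = 2^{1 − 3} = 1/4.
By linearity: E[X] = C(44, 3) · 2^{1 − 3} = 13244 · 1/4 = 3311.
Numerically: E[X] ≈ 3311.00000.

E[X] = C(44,3)·2^(1−C(3,2)) = 3311 ≈ 3311.00000.


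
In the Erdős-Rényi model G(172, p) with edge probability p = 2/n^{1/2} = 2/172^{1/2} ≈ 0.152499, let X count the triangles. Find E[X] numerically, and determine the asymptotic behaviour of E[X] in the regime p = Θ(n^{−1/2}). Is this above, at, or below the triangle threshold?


Number of potential triangles: C(172, 3) = 833340.
Each occurs with probability p³ ≈ (0.152499)³ ≈ 3.54647838e-03.
By linearity: E[X] = C(172, 3)·p³ ≈ 833340 · 3.54647838e-03 ≈ 2955.422293.
Since α = 1/2 < 1, p = c/n^{1/2} ≫ 1/n is above the triangle threshold p ~ 1/n. Asymptotically E[X] ~ (c³/6)·n^{3(1−α)} = (2³/6)·n^{1.5} → ∞; triangles are abundant w.h.p.

E[X] ≈ 2955.422293; in regime p = Θ(1/n^{1/2}) E[X] diverges (above the triangle threshold p ~ 1/n).


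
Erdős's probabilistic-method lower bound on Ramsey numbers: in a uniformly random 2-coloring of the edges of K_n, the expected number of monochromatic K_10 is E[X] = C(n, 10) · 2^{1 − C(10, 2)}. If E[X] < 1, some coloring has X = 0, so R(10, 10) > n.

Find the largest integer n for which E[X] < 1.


We need C(n, 10) · 2^{1 − 45} < 1, i.e. C(n, 10) < 2^{45 − 1} = 17592186044416.
Check values of n near the boundary:
  n = 94: C(94, 10) = 9041256841903; 9041256841903 < 17592186044416? YES
  n = 95: C(95, 10) = 10104934117421; 10104934117421 < 17592186044416? YES
  n = 96: C(96, 10) = 11279926456656; 11279926456656 < 17592186044416? YES
  n = 97: C(97, 10) = 12576469727536; 12576469727536 < 17592186044416? YES
  n = 98: C(98, 10) = 14005614014756; 14005614014756 < 17592186044416? YES
  n = 99: C(99, 10) = 15579278510796; 15579278510796 < 17592186044416? YES
  n = 100: C(100, 10) = 17310309456440; 17310309456440 < 17592186044416? YES
  n = 101: C(101, 10) = 19212541264840; 19212541264840 < 17592186044416? NO
  n = 102: C(102, 10) = 21300860967540; 21300860967540 < 17592186044416? NO
The largest n with C(n, 10) < 17592186044416 is n = 100 (where E[X] = 2163788682055/2199023255552 ≈ 0.98398). Hence R(10, 10) > 100, i.e. R(10, 10) ≥ 101.

Largest n = 100; hence R(10, 10) > 100.


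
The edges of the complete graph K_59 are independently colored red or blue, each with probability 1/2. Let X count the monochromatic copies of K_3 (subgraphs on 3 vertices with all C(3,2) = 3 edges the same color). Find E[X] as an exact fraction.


Let X = Σ_S X_S over the C(59, 3) = 32509 subsets S of size 3, where X_S = 1 if the K_3 on S is monochromatic.
For a fixed S, the K_3 on S has C(3, 2) = 3 edges. P[all 3 edges red] = (1/2)^3, and likewise for blue, so P[monochromatic] = 2·(1/2)^3 = 2^{1 − 3} = 1/4.
Summing: E[X] = C(59, 3) · 2^{1 − 3} = 32509 · 1/4 = 32509/4.
Numerically: E[X] ≈ 8127.2500.

E[X] = C(59,3)·2^(1−C(3,2)) = 32509/4 ≈ 8127.2500.


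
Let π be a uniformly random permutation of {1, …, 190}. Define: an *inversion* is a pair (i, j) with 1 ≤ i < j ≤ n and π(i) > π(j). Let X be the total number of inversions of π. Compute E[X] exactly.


Write X = Σ X_I over the C(190, 2) = 17955 pairs i < j, with X_I the indicator of one inversion.
There are 17955 indicators.
For each fixed pair i < j, the values π(i) and π(j) are two distinct elements of {1, …, 190} in uniformly random order; by symmetry P[π(i) > π(j)] = 1/2.
By linearity: E[X] = 17955 · (1/2) = C(190, 2) · (1/2) = 17955/2 = 17955/2 ≈ 8977.50000.

E[X] = 17955/2 = 8977.50000.


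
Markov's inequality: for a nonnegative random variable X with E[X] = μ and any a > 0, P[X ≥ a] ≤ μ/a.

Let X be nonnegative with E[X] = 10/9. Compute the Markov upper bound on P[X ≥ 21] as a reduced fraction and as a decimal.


μ = E[X] = 10/9, a = 21.
Markov: P[X ≥ 21] ≤ μ/a = (10/9)/21 = 10/189.
Numerically: ≈ 0.0529.
(Since a = 21 > μ = 1.1111, the bound 10/189 is < 1 and informative.)

P[X ≥ 21] ≤ 10/189 ≈ 0.0529.


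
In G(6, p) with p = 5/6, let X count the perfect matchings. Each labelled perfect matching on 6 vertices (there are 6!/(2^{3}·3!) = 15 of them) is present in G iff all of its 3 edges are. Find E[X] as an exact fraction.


K_6 has 6!/(2^{3}·3!) = 15 labelled perfect matchings.
For each such perfect matching H, let X_H = 1 if all 3 edges of H are present in G. Then P[X_H = 1] = p^{3} = (5/6)^{3} = 125/216.
By linearity: E[X] = Σ_H E[X_H] = 15 · p^{3} = 15 · 125/216 = 625/72.
Numerically: E[X] ≈ 8.6806.

E[X] = 15 · (5/6)^{3} = 625/72 ≈ 8.6806.


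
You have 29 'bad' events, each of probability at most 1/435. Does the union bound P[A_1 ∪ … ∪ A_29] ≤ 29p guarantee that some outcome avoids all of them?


Union bound: P[∪_{i=1}^{29} A_i] ≤ Σ_i P[A_i] ≤ 29·p = 29·(1/435) = 1/15.
Numerically: 1/15 ≈ 0.0666667.
Is 1/15 < 1? YES.
Since P[∪ A_i] ≤ 1/15 < 1, the complement has P[∩ A_i^c] ≥ 1 − 1/15 = 14/15 > 0, so some outcome avoids every A_i.

29·p = 1/15 ≈ 0.0666667; existence CERTIFIED by the union bound.


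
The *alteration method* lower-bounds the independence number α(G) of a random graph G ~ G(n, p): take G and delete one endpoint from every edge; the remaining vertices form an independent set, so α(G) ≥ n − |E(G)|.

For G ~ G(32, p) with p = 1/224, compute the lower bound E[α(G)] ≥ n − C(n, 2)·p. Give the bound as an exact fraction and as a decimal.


E[|E(G)|] = C(32, 2)·p = 496 · (1/224) = 31/14.
E[α(G)] ≥ n − E[|E(G)|] = 32 − 31/14 = 417/14.
Numerically: ≈ 29.7857.
(This is only a lower bound; the true E[α(G)] may be larger.)

E[α(G)] ≥ 417/14 ≈ 29.7857.


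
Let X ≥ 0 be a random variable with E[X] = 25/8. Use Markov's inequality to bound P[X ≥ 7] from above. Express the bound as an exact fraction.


μ = E[X] = 25/8, a = 7.
Markov: P[X ≥ 7] ≤ μ/a = (25/8)/7 = 25/56.
Numerically: ≈ 0.446429.
(Since a = 7 > μ = 3.125000, the bound 25/56 is < 1 and informative.)

P[X ≥ 7] ≤ 25/56 ≈ 0.446429.


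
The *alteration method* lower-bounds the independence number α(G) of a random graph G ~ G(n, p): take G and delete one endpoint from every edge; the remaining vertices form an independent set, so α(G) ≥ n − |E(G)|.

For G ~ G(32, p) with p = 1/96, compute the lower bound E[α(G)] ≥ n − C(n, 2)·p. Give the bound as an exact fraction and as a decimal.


E[|E(G)|] = C(32, 2)·p = 496 · (1/96) = 31/6.
E[α(G)] ≥ n − E[|E(G)|] = 32 − 31/6 = 161/6.
Numerically: ≈ 26.8333.
(This is only a lower bound; the true E[α(G)] may be larger.)

E[α(G)] ≥ 161/6 ≈ 26.8333.


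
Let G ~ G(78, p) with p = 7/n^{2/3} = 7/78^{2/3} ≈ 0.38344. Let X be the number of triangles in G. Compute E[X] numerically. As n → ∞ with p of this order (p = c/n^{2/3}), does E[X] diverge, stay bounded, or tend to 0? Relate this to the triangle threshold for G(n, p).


Number of potential triangles: C(78, 3) = 76076.
Each occurs with probability p³ ≈ (0.38344)³ ≈ 5.6377383e-02.
By linearity: E[X] = C(78, 3)·p³ ≈ 76076 · 5.6377383e-02 ≈ 4288.96581.
Since α = 2/3 < 1, p = c/n^{2/3} ≫ 1/n is above the triangle threshold p ~ 1/n. Asymptotically E[X] ~ (c³/6)·n^{3(1−α)} = (7³/6)·n^{1} → ∞; triangles are abundant w.h.p.

E[X] ≈ 4288.96581; in regime p = Θ(1/n^{2/3}) E[X] diverges (above the triangle threshold p ~ 1/n).


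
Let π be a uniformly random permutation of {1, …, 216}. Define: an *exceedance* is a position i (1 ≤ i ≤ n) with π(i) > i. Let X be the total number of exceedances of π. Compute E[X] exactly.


Write X = Σ_{i=1}^{216} X_i, where X_i = 1_{π(i) > i}.
For each fixed i, π(i) is uniform over {1, …, 216} (marginal of a uniform permutation), so P[π(i) > i] = (n − i)/n. Summing: Σ_{i=1}^{216} (n − i)/n = (0 + 1 + … + 215)/216 = 216(216 − 1)/(2·216) = (216 − 1)/2.
Hence E[X] = Σ_{i=1}^{216} (216 − i)/216 = 215/2 ≈ 107.5000.

E[X] = 215/2 = 107.5000.


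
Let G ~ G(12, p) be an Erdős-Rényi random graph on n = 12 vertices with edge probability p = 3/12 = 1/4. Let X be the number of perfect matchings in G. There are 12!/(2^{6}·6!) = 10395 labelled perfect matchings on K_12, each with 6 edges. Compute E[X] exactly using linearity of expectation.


K_12 has 12!/(2^{6}·6!) = 10395 labelled perfect matchings.
For each such perfect matching H, let X_H = 1 if all 6 edges of H are present in G. Then P[X_H = 1] = p^{6} = (1/4)^{6} = 1/4096.
Summing the indicators: E[X] = Σ_H E[X_H] = 10395 · p^{6} = 10395 · 1/4096 = 10395/4096.
Numerically: E[X] ≈ 2.5378.

E[X] = 10395 · (1/4)^{6} = 10395/4096 ≈ 2.5378.


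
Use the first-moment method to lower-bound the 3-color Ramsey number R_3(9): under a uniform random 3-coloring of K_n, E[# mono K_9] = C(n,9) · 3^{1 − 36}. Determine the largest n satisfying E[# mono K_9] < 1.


We need C(n, 9) · 3^{1 − 36} < 1, i.e. C(n, 9) < 3^{36 − 1} = 50031545098999707.
Check values of n near the boundary:
  n = 297: C(297, 9) = 43842345008337645; 43842345008337645 < 50031545098999707? YES
  n = 298: C(298, 9) = 45207677551849890; 45207677551849890 < 50031545098999707? YES
  n = 299: C(299, 9) = 46610674441390059; 46610674441390059 < 50031545098999707? YES
  n = 300: C(300, 9) = 48052241692154700; 48052241692154700 < 50031545098999707? YES
  n = 301: C(301, 9) = 49533303936090975; 49533303936090975 < 50031545098999707? YES
  n = 302: C(302, 9) = 51054804739588650; 51054804739588650 < 50031545098999707? NO
  n = 303: C(303, 9) = 52617706925494425; 52617706925494425 < 50031545098999707? NO
  n = 304: C(304, 9) = 54222992899492560; 54222992899492560 < 50031545098999707? NO
The largest n with C(n, 9) < 50031545098999707 is n = 301 (where E[X] = 16511101312030325/16677181699666569 ≈ 0.9900). Hence R_3(9) > 301, i.e. R_3(9) ≥ 302.

Largest n = 301; hence R_3(9) > 301.


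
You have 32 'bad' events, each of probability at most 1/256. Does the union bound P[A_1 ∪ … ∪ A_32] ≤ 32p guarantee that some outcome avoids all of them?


Union bound: P[∪_{i=1}^{32} A_i] ≤ Σ_i P[A_i] ≤ 32·p = 32·(1/256) = 1/8.
Numerically: 1/8 ≈ 0.1250000.
Is 1/8 < 1? YES.
Since P[∪ A_i] ≤ 1/8 < 1, the complement has P[∩ A_i^c] ≥ 1 − 1/8 = 7/8 > 0, so some outcome avoids every A_i.

32·p = 1/8 ≈ 0.1250000; existence CERTIFIED by the union bound.


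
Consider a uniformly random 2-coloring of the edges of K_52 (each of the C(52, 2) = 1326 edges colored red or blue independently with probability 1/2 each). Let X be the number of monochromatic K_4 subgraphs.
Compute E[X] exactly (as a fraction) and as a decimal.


Let X = Σ_S X_S over the C(52, 4) = 270725 subsets S of size 4, where X_S = 1 if the K_4 on S is monochromatic.
For a fixed S, the K_4 on S has C(4, 2) = 6 edges. P[all 6 edges red] = (1/2)^6, and likewise for blue, so P[monochromatic] = 2·(1/2)^6 = 2^{1 − 6} = 1/32.
By linearity: E[X] = C(52, 4) · 2^{1 − 6} = 270725 · 1/32 = 270725/32.
Numerically: E[X] ≈ 8460.156.

E[X] = C(52,4)·2^(1−C(4,2)) = 270725/32 ≈ 8460.156.


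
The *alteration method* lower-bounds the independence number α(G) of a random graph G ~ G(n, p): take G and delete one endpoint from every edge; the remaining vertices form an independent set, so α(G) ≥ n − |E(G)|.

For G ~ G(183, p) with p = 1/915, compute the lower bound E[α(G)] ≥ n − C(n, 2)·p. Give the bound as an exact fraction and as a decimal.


E[|E(G)|] = C(183, 2)·p = 16653 · (1/915) = 91/5.
E[α(G)] ≥ n − E[|E(G)|] = 183 − 91/5 = 824/5.
Numerically: ≈ 164.800.
(This is only a lower bound; the true E[α(G)] may be larger.)

E[α(G)] ≥ 824/5 ≈ 164.800.


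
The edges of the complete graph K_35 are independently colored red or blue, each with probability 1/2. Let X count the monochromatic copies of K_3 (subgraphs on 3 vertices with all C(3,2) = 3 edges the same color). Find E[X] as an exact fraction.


Let X = Σ_S X_S over the C(35, 3) = 6545 subsets S of size 3, where X_S = 1 if the K_3 on S is monochromatic.
For a fixed S, the K_3 on S has C(3, 2) = 3 edges. P[all 3 edges red] = (1/2)^3, and likewise for blue, so P[monochromatic] = 2·(1/2)^3 = 2^{1 − 3} = 1/4.
By linearity of expectation: E[X] = C(35, 3) · 2^{1 − 3} = 6545 · 1/4 = 6545/4.
Numerically: E[X] ≈ 1636.25000.

E[X] = C(35,3)·2^(1−C(3,2)) = 6545/4 ≈ 1636.25000.


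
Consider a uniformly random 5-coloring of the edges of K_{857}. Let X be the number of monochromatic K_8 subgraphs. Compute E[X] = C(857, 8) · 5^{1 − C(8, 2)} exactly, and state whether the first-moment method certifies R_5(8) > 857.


E[X] = C(857, 8) · 5^{1 − 28} = 6983854138365964575 · 5^{−27} = 6983854138365964575/7450580596923828125.
As a reduced fraction: E[X] = 279354165534638583/298023223876953125 ≈ 0.9373570.
Is E[X] < 1? YES.
Since E[X] < 1, there exists a 5-coloring of K_{857} with no monochromatic K_8; hence R_5(8) > 857.

E[X] = 279354165534638583/298023223876953125 ≈ 0.9373570; E[X] < 1, so R_5(8) > 857.


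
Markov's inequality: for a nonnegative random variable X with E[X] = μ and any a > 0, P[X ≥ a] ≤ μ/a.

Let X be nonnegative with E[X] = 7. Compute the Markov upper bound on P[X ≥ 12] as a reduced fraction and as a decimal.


μ = E[X] = 7, a = 12.
Markov: P[X ≥ 12] ≤ μ/a = (7)/12 = 7/12.
Numerically: ≈ 0.5833.
(Since a = 12 > μ = 7.0000, the bound 7/12 is < 1 and informative.)

P[X ≥ 12] ≤ 7/12 ≈ 0.5833.


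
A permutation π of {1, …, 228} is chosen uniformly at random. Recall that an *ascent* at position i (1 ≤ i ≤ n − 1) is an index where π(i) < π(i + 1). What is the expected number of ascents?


Write X = Σ X_I over i = 1, …, 227, with X_I the indicator of one ascent.
There are 227 indicators.
For each fixed i, the pair (π(i), π(i+1)) is a uniformly random ordered pair of distinct values from {1, …, 228}; by symmetry P[π(i) < π(i+1)] = 1/2.
By linearity: E[X] = 227 · (1/2) = (228 − 1) · (1/2) = 227/2 ≈ 113.500000.

E[X] = 227/2 = 113.500000.


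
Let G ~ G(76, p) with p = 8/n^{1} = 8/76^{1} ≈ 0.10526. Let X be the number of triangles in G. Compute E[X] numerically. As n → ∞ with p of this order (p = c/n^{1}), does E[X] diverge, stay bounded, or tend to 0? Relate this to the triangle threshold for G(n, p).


Number of potential triangles: C(76, 3) = 70300.
Each occurs with probability p³ ≈ (0.10526)³ ≈ 1.1663508e-03.
By linearity: E[X] = C(76, 3)·p³ ≈ 70300 · 1.1663508e-03 ≈ 81.99446.
Here α = 1, so p = 8/n is exactly at the triangle threshold p ~ 1/n. Asymptotically E[X] → c³/6 = 8³/6 = 256/3 ≈ 85.33333, a bounded constant. In this regime the triangle count is asymptotically Poisson(c³/6).

E[X] ≈ 81.99446; in regime p = Θ(1/n^{1}) E[X] stays bounded (at the triangle threshold p ~ 1/n).


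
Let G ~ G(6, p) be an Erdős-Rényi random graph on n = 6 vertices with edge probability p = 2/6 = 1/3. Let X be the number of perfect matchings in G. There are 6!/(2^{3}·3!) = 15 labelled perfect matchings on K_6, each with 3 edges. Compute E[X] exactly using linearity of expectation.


K_6 has 6!/(2^{3}·3!) = 15 labelled perfect matchings.
For each such perfect matching H, let X_H = 1 if all 3 edges of H are present in G. Then P[X_H = 1] = p^{3} = (1/3)^{3} = 1/27.
Summing the indicators: E[X] = Σ_H E[X_H] = 15 · p^{3} = 15 · 1/27 = 5/9.
Numerically: E[X] ≈ 0.55556.

E[X] = 15 · (1/3)^{3} = 5/9 ≈ 0.55556.


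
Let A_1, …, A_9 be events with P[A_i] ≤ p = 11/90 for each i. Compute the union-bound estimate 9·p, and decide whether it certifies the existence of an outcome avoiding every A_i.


Union bound: P[∪_{i=1}^{9} A_i] ≤ Σ_i P[A_i] ≤ 9·p = 9·(11/90) = 11/10.
Numerically: 11/10 ≈ 1.10000.
Is 11/10 < 1? NO.
Since the bound 11/10 is ≥ 1, the union bound is uninformative here; it does NOT by itself certify existence.

9·p = 11/10 ≈ 1.10000; existence NOT certified by the union bound.


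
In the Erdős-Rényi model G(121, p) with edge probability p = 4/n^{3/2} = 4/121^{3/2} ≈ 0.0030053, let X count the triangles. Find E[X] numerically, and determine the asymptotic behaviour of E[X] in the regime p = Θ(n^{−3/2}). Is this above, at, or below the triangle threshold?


Number of potential triangles: C(121, 3) = 287980.
Each occurs with probability p³ ≈ (0.0030053)³ ≈ 2.7142248e-08.
By linearity: E[X] = C(121, 3)·p³ ≈ 287980 · 2.7142248e-08 ≈ 0.00782.
Since α = 3/2 > 1, p = c/n^{3/2} = o(1/n) is below the triangle threshold p ~ 1/n. Asymptotically E[X] ~ (c³/6)·n^{3(1−α)} = (4³/6)·n^{-1.5} → 0, so by Markov's inequality G has no triangles w.h.p.

E[X] ≈ 0.00782; in regime p = Θ(1/n^{3/2}) E[X] tends to 0 (below the triangle threshold p ~ 1/n).


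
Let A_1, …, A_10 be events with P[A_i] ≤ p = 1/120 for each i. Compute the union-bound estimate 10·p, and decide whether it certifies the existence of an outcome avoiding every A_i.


Union bound: P[∪_{i=1}^{10} A_i] ≤ Σ_i P[A_i] ≤ 10·p = 10·(1/120) = 1/12.
Numerically: 1/12 ≈ 0.083333.
Is 1/12 < 1? YES.
Since P[∪ A_i] ≤ 1/12 < 1, the complement has P[∩ A_i^c] ≥ 1 − 1/12 = 11/12 > 0, so some outcome avoids every A_i.

10·p = 1/12 ≈ 0.083333; existence CERTIFIED by the union bound.


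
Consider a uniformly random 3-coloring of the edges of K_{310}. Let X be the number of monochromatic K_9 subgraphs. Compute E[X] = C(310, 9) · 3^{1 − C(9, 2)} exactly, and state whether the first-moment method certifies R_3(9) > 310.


E[X] = C(310, 9) · 3^{1 − 36} = 64802334749614660 · 3^{−35} = 64802334749614660/50031545098999707.
As a reduced fraction: E[X] = 64802334749614660/50031545098999707 ≈ 1.295.
Is E[X] < 1? NO.
Since E[X] ≥ 1, the first-moment bound is inconclusive at n = 310; it does NOT by itself certify R_3(9) > 310.

E[X] = 64802334749614660/50031545098999707 ≈ 1.295; E[X] ≥ 1; first-moment method inconclusive here.


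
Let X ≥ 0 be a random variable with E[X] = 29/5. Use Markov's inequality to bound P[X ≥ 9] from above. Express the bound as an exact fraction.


μ = E[X] = 29/5, a = 9.
Markov: P[X ≥ 9] ≤ μ/a = (29/5)/9 = 29/45.
Numerically: ≈ 0.64444.
(Since a = 9 > μ = 5.80000, the bound 29/45 is < 1 and informative.)

P[X ≥ 9] ≤ 29/45 ≈ 0.64444.


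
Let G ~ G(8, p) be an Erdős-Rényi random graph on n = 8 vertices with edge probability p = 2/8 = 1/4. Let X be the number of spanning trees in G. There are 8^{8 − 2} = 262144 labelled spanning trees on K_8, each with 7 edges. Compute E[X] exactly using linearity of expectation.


K_8 has 8^{8 − 2} = 262144 labelled spanning trees.
For each such spanning tree H, let X_H = 1 if all 7 edges of H are present in G. Then P[X_H = 1] = p^{7} = (1/4)^{7} = 1/16384.
By linearity of expectation: E[X] = Σ_H E[X_H] = 262144 · p^{7} = 262144 · 1/16384 = 16.
Numerically: E[X] ≈ 16.

E[X] = 262144 · (1/4)^{7} = 16 ≈ 16.


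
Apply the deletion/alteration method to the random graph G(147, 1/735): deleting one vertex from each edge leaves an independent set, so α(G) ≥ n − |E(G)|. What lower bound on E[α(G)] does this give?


E[|E(G)|] = C(147, 2)·p = 10731 · (1/735) = 73/5.
E[α(G)] ≥ n − E[|E(G)|] = 147 − 73/5 = 662/5.
Numerically: ≈ 132.4000.
(This is only a lower bound; the true E[α(G)] may be larger.)

E[α(G)] ≥ 662/5 ≈ 132.4000.


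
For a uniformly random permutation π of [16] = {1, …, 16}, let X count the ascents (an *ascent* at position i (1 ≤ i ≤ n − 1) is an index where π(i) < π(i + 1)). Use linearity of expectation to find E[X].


Write X = Σ X_I over i = 1, …, 15, with X_I the indicator of one ascent.
There are 15 indicators.
For each fixed i, the pair (π(i), π(i+1)) is a uniformly random ordered pair of distinct values from {1, …, 16}; by symmetry P[π(i) < π(i+1)] = 1/2.
By linearity: E[X] = 15 · (1/2) = (16 − 1) · (1/2) = 15/2 ≈ 7.500.

E[X] = 15/2 = 7.500.


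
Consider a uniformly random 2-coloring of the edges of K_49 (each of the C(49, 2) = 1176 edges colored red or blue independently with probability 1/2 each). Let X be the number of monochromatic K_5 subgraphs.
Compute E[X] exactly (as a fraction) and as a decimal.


Let X = Σ_S X_S over the C(49, 5) = 1906884 subsets S of size 5, where X_S = 1 if the K_5 on S is monochromatic.
For a fixed S, the K_5 on S has C(5, 2) = 10 edges. P[all 10 edges red] = (1/2)^10, and likewise for blue, so P[monochromatic] = 2·(1/2)^10 = 2^{1 − 10} = 1/512.
By linearity: E[X] = C(49, 5) · 2^{1 − 10} = 1906884 · 1/512 = 476721/128.
Numerically: E[X] ≈ 3724.382812.

E[X] = C(49,5)·2^(1−C(5,2)) = 476721/128 ≈ 3724.382812.


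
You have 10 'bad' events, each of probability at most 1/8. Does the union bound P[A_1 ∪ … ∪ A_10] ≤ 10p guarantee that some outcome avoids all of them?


Union bound: P[∪_{i=1}^{10} A_i] ≤ Σ_i P[A_i] ≤ 10·p = 10·(1/8) = 5/4.
Numerically: 5/4 ≈ 1.250.
Is 5/4 < 1? NO.
Since the bound 5/4 is ≥ 1, the union bound is uninformative here; it does NOT by itself certify existence.

10·p = 5/4 ≈ 1.250; existence NOT certified by the union bound.


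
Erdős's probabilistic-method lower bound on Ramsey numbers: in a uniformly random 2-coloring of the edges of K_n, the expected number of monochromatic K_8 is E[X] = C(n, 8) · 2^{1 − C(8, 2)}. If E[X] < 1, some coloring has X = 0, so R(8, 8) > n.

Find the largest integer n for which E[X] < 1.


We need C(n, 8) · 2^{1 − 28} < 1, i.e. C(n, 8) < 2^{28 − 1} = 134217728.
Check values of n near the boundary:
  n = 36: C(36, 8) = 30260340; 30260340 < 134217728? YES
  n = 37: C(37, 8) = 38608020; 38608020 < 134217728? YES
  n = 38: C(38, 8) = 48903492; 48903492 < 134217728? YES
  n = 39: C(39, 8) = 61523748; 61523748 < 134217728? YES
  n = 40: C(40, 8) = 76904685; 76904685 < 134217728? YES
  n = 41: C(41, 8) = 95548245; 95548245 < 134217728? YES
  n = 42: C(42, 8) = 118030185; 118030185 < 134217728? YES
  n = 43: C(43, 8) = 145008513; 145008513 < 134217728? NO
The largest n with C(n, 8) < 134217728 is n = 42 (where E[X] = 118030185/134217728 ≈ 0.879). Hence R(8, 8) > 42, i.e. R(8, 8) ≥ 43.

Largest n = 42; hence R(8, 8) > 42.


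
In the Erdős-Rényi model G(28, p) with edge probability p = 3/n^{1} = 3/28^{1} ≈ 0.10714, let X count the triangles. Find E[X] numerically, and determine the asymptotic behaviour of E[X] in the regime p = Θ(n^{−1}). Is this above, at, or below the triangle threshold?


Number of potential triangles: C(28, 3) = 3276.
Each occurs with probability p³ ≈ (0.10714)³ ≈ 1.2299563e-03.
By linearity: E[X] = C(28, 3)·p³ ≈ 3276 · 1.2299563e-03 ≈ 4.02934.
Here α = 1, so p = 3/n is exactly at the triangle threshold p ~ 1/n. Asymptotically E[X] → c³/6 = 3³/6 = 9/2 ≈ 4.50000, a bounded constant. In this regime the triangle count is asymptotically Poisson(c³/6).

E[X] ≈ 4.02934; in regime p = Θ(1/n^{1}) E[X] stays bounded (at the triangle threshold p ~ 1/n).


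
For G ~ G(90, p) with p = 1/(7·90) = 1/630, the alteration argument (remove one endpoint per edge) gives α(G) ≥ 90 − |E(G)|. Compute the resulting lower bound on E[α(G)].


E[|E(G)|] = C(90, 2)·p = 4005 · (1/630) = 89/14.
E[α(G)] ≥ n − E[|E(G)|] = 90 − 89/14 = 1171/14.
Numerically: ≈ 83.642857.
(This is only a lower bound; the true E[α(G)] may be larger.)

E[α(G)] ≥ 1171/14 ≈ 83.642857.


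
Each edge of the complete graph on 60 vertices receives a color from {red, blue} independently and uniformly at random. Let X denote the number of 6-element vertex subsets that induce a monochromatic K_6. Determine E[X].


Let X = Σ_S X_S over the C(60, 6) = 50063860 subsets S of size 6, where X_S = 1 if the K_6 on S is monochromatic.
For a fixed S, the K_6 on S has C(6, 2) = 15 edges. P[all 15 edges red] = (1/2)^15, and likewise for blue, so P[monochromatic] = 2·(1/2)^15 = 2^{1 − 15} = 1/16384.
Summing: E[X] = C(60, 6) · 2^{1 − 15} = 50063860 · 1/16384 = 12515965/4096.
Numerically: E[X] ≈ 3055.6555.

E[X] = C(60,6)·2^(1−C(6,2)) = 12515965/4096 ≈ 3055.6555.


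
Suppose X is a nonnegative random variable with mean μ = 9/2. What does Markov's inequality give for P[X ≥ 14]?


μ = E[X] = 9/2, a = 14.
Markov: P[X ≥ 14] ≤ μ/a = (9/2)/14 = 9/28.
Numerically: ≈ 0.3214.
(Since a = 14 > μ = 4.5000, the bound 9/28 is < 1 and informative.)

P[X ≥ 14] ≤ 9/28 ≈ 0.3214.


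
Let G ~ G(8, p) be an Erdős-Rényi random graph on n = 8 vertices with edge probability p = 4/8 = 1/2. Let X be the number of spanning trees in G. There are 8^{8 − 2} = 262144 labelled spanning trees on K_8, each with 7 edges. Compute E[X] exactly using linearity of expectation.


K_8 has 8^{8 − 2} = 262144 labelled spanning trees.
For each such spanning tree H, let X_H = 1 if all 7 edges of H are present in G. Then P[X_H = 1] = p^{7} = (1/2)^{7} = 1/128.
By linearity: E[X] = Σ_H E[X_H] = 262144 · p^{7} = 262144 · 1/128 = 2048.
Numerically: E[X] ≈ 2.05e+03.

E[X] = 262144 · (1/2)^{7} = 2048 ≈ 2.05e+03.


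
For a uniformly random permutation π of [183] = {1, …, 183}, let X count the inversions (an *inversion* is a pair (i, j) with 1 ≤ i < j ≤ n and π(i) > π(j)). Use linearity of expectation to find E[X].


Write X = Σ X_I over the C(183, 2) = 16653 pairs i < j, with X_I the indicator of one inversion.
There are 16653 indicators.
For each fixed pair i < j, the values π(i) and π(j) are two distinct elements of {1, …, 183} in uniformly random order; by symmetry P[π(i) > π(j)] = 1/2.
By linearity: E[X] = 16653 · (1/2) = C(183, 2) · (1/2) = 16653/2 = 16653/2 ≈ 8326.500.

E[X] = 16653/2 = 8326.500.


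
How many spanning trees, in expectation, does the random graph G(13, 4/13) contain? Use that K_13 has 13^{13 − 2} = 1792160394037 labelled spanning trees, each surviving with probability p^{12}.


K_13 has 13^{13 − 2} = 1792160394037 labelled spanning trees.
For each such spanning tree H, let X_H = 1 if all 12 edges of H are present in G. Then P[X_H = 1] = p^{12} = (4/13)^{12} = 16777216/23298085122481.
By linearity: E[X] = Σ_H E[X_H] = 1792160394037 · p^{12} = 1792160394037 · 16777216/23298085122481 = 16777216/13.
Numerically: E[X] ≈ 1.29e+06.

E[X] = 1792160394037 · (4/13)^{12} = 16777216/13 ≈ 1.29e+06.


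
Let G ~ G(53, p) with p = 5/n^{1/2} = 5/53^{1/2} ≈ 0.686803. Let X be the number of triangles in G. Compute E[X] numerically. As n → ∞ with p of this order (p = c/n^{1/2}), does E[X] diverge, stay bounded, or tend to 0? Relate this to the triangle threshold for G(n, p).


Number of potential triangles: C(53, 3) = 23426.
Each occurs with probability p³ ≈ (0.686803)³ ≈ 3.23963594e-01.
By linearity: E[X] = C(53, 3)·p³ ≈ 23426 · 3.23963594e-01 ≈ 7589.171158.
Since α = 1/2 < 1, p = c/n^{1/2} ≫ 1/n is above the triangle threshold p ~ 1/n. Asymptotically E[X] ~ (c³/6)·n^{3(1−α)} = (5³/6)·n^{1.5} → ∞; triangles are abundant w.h.p.

E[X] ≈ 7589.171158; in regime p = Θ(1/n^{1/2}) E[X] diverges (above the triangle threshold p ~ 1/n).


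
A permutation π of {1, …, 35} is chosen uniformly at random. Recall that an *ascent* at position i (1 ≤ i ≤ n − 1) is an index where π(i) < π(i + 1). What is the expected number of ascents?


Write X = Σ X_I over i = 1, …, 34, with X_I the indicator of one ascent.
There are 34 indicators.
For each fixed i, the pair (π(i), π(i+1)) is a uniformly random ordered pair of distinct values from {1, …, 35}; by symmetry P[π(i) < π(i+1)] = 1/2.
By linearity: E[X] = 34 · (1/2) = (35 − 1) · (1/2) = 17 ≈ 17.00000.

E[X] = 17 = 17.00000.


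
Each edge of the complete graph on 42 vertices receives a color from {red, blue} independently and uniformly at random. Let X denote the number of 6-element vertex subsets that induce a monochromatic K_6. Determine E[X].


Let X = Σ_S X_S over the C(42, 6) = 5245786 subsets S of size 6, where X_S = 1 if the K_6 on S is monochromatic.
For a fixed S, the K_6 on S has C(6, 2) = 15 edges. P[all 15 edges red] = (1/2)^15, and likewise for blue, so P[monochromatic] = 2·(1/2)^15 = 2^{1 − 15} = 1/16384.
By linearity of expectation: E[X] = C(42, 6) · 2^{1 − 15} = 5245786 · 1/16384 = 2622893/8192.
Numerically: E[X] ≈ 320.177368.

E[X] = C(42,6)·2^(1−C(6,2)) = 2622893/8192 ≈ 320.177368.


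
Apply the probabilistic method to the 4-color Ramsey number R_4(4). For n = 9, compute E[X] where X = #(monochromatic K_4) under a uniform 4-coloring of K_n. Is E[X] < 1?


E[X] = C(9, 4) · 4^{1 − 6} = 126 · 4^{−5} = 126/1024.
As a reduced fraction: E[X] = 63/512 ≈ 0.1230.
Is E[X] < 1? YES.
Since E[X] < 1, there exists a 4-coloring of K_{9} with no monochromatic K_4; hence R_4(4) > 9.

E[X] = 63/512 ≈ 0.1230; E[X] < 1, so R_4(4) > 9.


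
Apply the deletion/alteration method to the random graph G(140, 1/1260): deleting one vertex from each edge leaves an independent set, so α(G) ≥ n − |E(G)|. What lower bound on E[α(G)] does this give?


E[|E(G)|] = C(140, 2)·p = 9730 · (1/1260) = 139/18.
E[α(G)] ≥ n − E[|E(G)|] = 140 − 139/18 = 2381/18.
Numerically: ≈ 132.27778.
(This is only a lower bound; the true E[α(G)] may be larger.)

E[α(G)] ≥ 2381/18 ≈ 132.27778.


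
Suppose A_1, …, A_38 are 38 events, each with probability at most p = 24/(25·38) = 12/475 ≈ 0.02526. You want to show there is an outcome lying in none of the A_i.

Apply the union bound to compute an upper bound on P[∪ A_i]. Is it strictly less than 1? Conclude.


Union bound: P[∪_{i=1}^{38} A_i] ≤ Σ_i P[A_i] ≤ 38·p = 38·(12/475) = 24/25.
Numerically: 24/25 ≈ 0.96000.
Is 24/25 < 1? YES.
Since P[∪ A_i] ≤ 24/25 < 1, the complement has P[∩ A_i^c] ≥ 1 − 24/25 = 1/25 > 0, so some outcome avoids every A_i.

38·p = 24/25 ≈ 0.96000; existence CERTIFIED by the union bound.


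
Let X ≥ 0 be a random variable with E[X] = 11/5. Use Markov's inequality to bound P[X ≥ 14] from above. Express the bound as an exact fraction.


μ = E[X] = 11/5, a = 14.
Markov: P[X ≥ 14] ≤ μ/a = (11/5)/14 = 11/70.
Numerically: ≈ 0.15714.
(Since a = 14 > μ = 2.20000, the bound 11/70 is < 1 and informative.)

P[X ≥ 14] ≤ 11/70 ≈ 0.15714.


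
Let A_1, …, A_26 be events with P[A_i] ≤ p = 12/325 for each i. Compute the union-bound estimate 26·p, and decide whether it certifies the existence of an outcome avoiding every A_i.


Union bound: P[∪_{i=1}^{26} A_i] ≤ Σ_i P[A_i] ≤ 26·p = 26·(12/325) = 24/25.
Numerically: 24/25 ≈ 0.9600000.
Is 24/25 < 1? YES.
Since P[∪ A_i] ≤ 24/25 < 1, the complement has P[∩ A_i^c] ≥ 1 − 24/25 = 1/25 > 0, so some outcome avoids every A_i.

26·p = 24/25 ≈ 0.9600000; existence CERTIFIED by the union bound.


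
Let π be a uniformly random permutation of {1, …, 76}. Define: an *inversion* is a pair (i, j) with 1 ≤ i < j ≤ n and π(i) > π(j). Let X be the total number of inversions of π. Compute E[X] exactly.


Write X = Σ X_I over the C(76, 2) = 2850 pairs i < j, with X_I the indicator of one inversion.
There are 2850 indicators.
For each fixed pair i < j, the values π(i) and π(j) are two distinct elements of {1, …, 76} in uniformly random order; by symmetry P[π(i) > π(j)] = 1/2.
By linearity: E[X] = 2850 · (1/2) = C(76, 2) · (1/2) = 2850/2 = 1425 ≈ 1425.00000.

E[X] = 1425 = 1425.00000.


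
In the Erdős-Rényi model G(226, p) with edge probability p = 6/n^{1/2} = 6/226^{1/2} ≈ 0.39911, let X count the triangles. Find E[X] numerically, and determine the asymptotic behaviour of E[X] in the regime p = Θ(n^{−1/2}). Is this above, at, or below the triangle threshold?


Number of potential triangles: C(226, 3) = 1898400.
Each occurs with probability p³ ≈ (0.39911)³ ≈ 6.3575691e-02.
By linearity: E[X] = C(226, 3)·p³ ≈ 1898400 · 6.3575691e-02 ≈ 120692.09269.
Since α = 1/2 < 1, p = c/n^{1/2} ≫ 1/n is above the triangle threshold p ~ 1/n. Asymptotically E[X] ~ (c³/6)·n^{3(1−α)} = (6³/6)·n^{1.5} → ∞; triangles are abundant w.h.p.

E[X] ≈ 120692.09269; in regime p = Θ(1/n^{1/2}) E[X] diverges (above the triangle threshold p ~ 1/n).


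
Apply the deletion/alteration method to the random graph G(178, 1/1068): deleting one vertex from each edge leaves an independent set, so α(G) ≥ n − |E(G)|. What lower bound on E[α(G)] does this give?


E[|E(G)|] = C(178, 2)·p = 15753 · (1/1068) = 59/4.
E[α(G)] ≥ n − E[|E(G)|] = 178 − 59/4 = 653/4.
Numerically: ≈ 163.250000.
(This is only a lower bound; the true E[α(G)] may be larger.)

E[α(G)] ≥ 653/4 ≈ 163.250000.


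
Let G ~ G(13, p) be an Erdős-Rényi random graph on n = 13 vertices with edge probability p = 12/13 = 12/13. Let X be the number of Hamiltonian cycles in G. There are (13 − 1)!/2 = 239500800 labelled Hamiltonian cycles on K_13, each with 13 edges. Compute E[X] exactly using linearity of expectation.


K_13 has (13 − 1)!/2 = 239500800 labelled Hamiltonian cycles.
For each such Hamiltonian cycle H, let X_H = 1 if all 13 edges of H are present in G. Then P[X_H = 1] = p^{13} = (12/13)^{13} = 106993205379072/302875106592253.
By linearity of expectation: E[X] = Σ_H E[X_H] = 239500800 · p^{13} = 239500800 · 106993205379072/302875106592253 = 25624958282852047257600/302875106592253.
Numerically: E[X] ≈ 8.46057e+07.

E[X] = 239500800 · (12/13)^{13} = 25624958282852047257600/302875106592253 ≈ 8.46057e+07.


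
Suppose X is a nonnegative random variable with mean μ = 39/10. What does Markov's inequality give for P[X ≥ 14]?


μ = E[X] = 39/10, a = 14.
Markov: P[X ≥ 14] ≤ μ/a = (39/10)/14 = 39/140.
Numerically: ≈ 0.278571.
(Since a = 14 > μ = 3.900000, the bound 39/140 is < 1 and informative.)

P[X ≥ 14] ≤ 39/140 ≈ 0.278571.


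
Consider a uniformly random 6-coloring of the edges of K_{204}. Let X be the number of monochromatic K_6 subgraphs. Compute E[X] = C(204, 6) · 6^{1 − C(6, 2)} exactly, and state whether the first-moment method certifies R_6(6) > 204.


E[X] = C(204, 6) · 6^{1 − 15} = 92944609660 · 6^{−14} = 92944609660/78364164096.
As a reduced fraction: E[X] = 23236152415/19591041024 ≈ 1.18606.
Is E[X] < 1? NO.
Since E[X] ≥ 1, the first-moment bound is inconclusive at n = 204; it does NOT by itself certify R_6(6) > 204.

E[X] = 23236152415/19591041024 ≈ 1.18606; E[X] ≥ 1; first-moment method inconclusive here.


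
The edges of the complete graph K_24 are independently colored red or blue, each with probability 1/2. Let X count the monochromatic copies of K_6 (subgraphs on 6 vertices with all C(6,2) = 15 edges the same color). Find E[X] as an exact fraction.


Let X = Σ_S X_S over the C(24, 6) = 134596 subsets S of size 6, where X_S = 1 if the K_6 on S is monochromatic.
For a fixed S, the K_6 on S has C(6, 2) = 15 edges. P[all 15 edges red] = (1/2)^15, and likewise for blue, so P[monochromatic] = 2·(1/2)^15 = 2^{1 − 15} = 1/16384.
By linearity: E[X] = C(24, 6) · 2^{1 − 15} = 134596 · 1/16384 = 33649/4096.
Numerically: E[X] ≈ 8.2151.

E[X] = C(24,6)·2^(1−C(6,2)) = 33649/4096 ≈ 8.2151.


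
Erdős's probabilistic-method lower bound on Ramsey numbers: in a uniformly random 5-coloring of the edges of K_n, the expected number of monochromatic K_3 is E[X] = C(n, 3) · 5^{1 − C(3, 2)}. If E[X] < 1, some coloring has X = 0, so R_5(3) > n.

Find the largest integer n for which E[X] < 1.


We need C(n, 3) · 5^{1 − 3} < 1, i.e. C(n, 3) < 5^{3 − 1} = 25.
Check values of n near the boundary:
  n = 3: C(3, 3) = 1; 1 < 25? YES
  n = 4: C(4, 3) = 4; 4 < 25? YES
  n = 5: C(5, 3) = 10; 10 < 25? YES
  n = 6: C(6, 3) = 20; 20 < 25? YES
  n = 7: C(7, 3) = 35; 35 < 25? NO
The largest n with C(n, 3) < 25 is n = 6 (where E[X] = 4/5 ≈ 0.800000). Hence R_5(3) > 6, i.e. R_5(3) ≥ 7.

Largest n = 6; hence R_5(3) > 6.
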